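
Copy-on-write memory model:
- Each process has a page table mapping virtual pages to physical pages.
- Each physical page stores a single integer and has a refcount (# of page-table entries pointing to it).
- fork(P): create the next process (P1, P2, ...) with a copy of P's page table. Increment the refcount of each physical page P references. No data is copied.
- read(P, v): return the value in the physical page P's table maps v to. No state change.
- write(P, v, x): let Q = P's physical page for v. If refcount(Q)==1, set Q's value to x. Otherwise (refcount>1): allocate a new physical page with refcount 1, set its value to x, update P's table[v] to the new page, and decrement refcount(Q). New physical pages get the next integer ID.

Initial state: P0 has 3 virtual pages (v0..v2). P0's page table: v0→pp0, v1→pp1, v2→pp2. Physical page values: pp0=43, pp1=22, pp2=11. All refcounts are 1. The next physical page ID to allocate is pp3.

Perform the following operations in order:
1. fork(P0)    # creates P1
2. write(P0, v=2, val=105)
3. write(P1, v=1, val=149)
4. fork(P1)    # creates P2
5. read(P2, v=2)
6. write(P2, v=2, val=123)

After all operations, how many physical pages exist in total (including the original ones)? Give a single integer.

Op 1: fork(P0) -> P1. 3 ppages; refcounts: pp0:2 pp1:2 pp2:2
Op 2: write(P0, v2, 105). refcount(pp2)=2>1 -> COPY to pp3. 4 ppages; refcounts: pp0:2 pp1:2 pp2:1 pp3:1
Op 3: write(P1, v1, 149). refcount(pp1)=2>1 -> COPY to pp4. 5 ppages; refcounts: pp0:2 pp1:1 pp2:1 pp3:1 pp4:1
Op 4: fork(P1) -> P2. 5 ppages; refcounts: pp0:3 pp1:1 pp2:2 pp3:1 pp4:2
Op 5: read(P2, v2) -> 11. No state change.
Op 6: write(P2, v2, 123). refcount(pp2)=2>1 -> COPY to pp5. 6 ppages; refcounts: pp0:3 pp1:1 pp2:1 pp3:1 pp4:2 pp5:1

Answer: 6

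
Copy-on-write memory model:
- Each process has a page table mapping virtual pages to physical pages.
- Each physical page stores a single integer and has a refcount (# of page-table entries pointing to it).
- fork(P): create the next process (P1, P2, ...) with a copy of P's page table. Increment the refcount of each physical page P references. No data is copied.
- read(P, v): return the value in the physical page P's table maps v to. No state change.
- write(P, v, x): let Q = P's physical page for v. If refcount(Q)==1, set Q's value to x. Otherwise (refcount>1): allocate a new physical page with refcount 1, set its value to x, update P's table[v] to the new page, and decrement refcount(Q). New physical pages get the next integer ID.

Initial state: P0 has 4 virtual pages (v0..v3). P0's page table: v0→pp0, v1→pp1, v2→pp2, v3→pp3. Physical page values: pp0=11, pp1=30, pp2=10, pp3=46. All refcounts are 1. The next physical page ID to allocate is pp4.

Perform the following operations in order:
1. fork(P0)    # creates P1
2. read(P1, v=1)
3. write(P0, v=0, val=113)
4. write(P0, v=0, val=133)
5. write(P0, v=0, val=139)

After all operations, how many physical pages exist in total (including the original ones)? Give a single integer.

Answer: 5

Derivation:
Op 1: fork(P0) -> P1. 4 ppages; refcounts: pp0:2 pp1:2 pp2:2 pp3:2
Op 2: read(P1, v1) -> 30. No state change.
Op 3: write(P0, v0, 113). refcount(pp0)=2>1 -> COPY to pp4. 5 ppages; refcounts: pp0:1 pp1:2 pp2:2 pp3:2 pp4:1
Op 4: write(P0, v0, 133). refcount(pp4)=1 -> write in place. 5 ppages; refcounts: pp0:1 pp1:2 pp2:2 pp3:2 pp4:1
Op 5: write(P0, v0, 139). refcount(pp4)=1 -> write in place. 5 ppages; refcounts: pp0:1 pp1:2 pp2:2 pp3:2 pp4:1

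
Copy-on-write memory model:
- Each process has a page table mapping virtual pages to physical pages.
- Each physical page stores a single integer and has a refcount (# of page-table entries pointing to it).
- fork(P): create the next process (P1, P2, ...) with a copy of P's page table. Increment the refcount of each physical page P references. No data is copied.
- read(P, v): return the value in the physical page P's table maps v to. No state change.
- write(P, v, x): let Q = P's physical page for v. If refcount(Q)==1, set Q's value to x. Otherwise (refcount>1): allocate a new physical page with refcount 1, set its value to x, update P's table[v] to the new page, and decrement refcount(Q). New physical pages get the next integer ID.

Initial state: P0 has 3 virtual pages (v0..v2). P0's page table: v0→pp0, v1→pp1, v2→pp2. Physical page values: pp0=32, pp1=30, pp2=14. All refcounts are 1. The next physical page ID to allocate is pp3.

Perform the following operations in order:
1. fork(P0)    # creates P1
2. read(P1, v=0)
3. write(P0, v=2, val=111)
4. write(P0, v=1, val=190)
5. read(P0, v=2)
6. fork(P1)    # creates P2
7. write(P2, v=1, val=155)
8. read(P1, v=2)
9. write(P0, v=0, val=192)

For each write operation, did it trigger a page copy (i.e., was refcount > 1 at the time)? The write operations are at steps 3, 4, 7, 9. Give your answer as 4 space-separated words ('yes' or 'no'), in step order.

Op 1: fork(P0) -> P1. 3 ppages; refcounts: pp0:2 pp1:2 pp2:2
Op 2: read(P1, v0) -> 32. No state change.
Op 3: write(P0, v2, 111). refcount(pp2)=2>1 -> COPY to pp3. 4 ppages; refcounts: pp0:2 pp1:2 pp2:1 pp3:1
Op 4: write(P0, v1, 190). refcount(pp1)=2>1 -> COPY to pp4. 5 ppages; refcounts: pp0:2 pp1:1 pp2:1 pp3:1 pp4:1
Op 5: read(P0, v2) -> 111. No state change.
Op 6: fork(P1) -> P2. 5 ppages; refcounts: pp0:3 pp1:2 pp2:2 pp3:1 pp4:1
Op 7: write(P2, v1, 155). refcount(pp1)=2>1 -> COPY to pp5. 6 ppages; refcounts: pp0:3 pp1:1 pp2:2 pp3:1 pp4:1 pp5:1
Op 8: read(P1, v2) -> 14. No state change.
Op 9: write(P0, v0, 192). refcount(pp0)=3>1 -> COPY to pp6. 7 ppages; refcounts: pp0:2 pp1:1 pp2:2 pp3:1 pp4:1 pp5:1 pp6:1

yes yes yes yes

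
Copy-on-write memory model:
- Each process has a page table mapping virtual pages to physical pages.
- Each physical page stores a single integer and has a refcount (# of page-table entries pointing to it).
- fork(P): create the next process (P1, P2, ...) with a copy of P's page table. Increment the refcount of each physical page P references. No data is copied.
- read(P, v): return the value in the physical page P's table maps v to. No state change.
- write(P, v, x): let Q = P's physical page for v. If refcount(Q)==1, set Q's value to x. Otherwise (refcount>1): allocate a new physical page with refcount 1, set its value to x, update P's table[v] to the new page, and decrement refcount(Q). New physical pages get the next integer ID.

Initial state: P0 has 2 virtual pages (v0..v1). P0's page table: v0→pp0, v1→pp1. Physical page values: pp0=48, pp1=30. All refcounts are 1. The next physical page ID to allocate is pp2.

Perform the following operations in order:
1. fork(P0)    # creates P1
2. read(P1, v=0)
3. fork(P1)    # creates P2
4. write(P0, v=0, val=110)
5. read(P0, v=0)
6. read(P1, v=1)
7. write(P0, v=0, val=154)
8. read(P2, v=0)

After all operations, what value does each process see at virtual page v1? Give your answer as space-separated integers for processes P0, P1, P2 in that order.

Op 1: fork(P0) -> P1. 2 ppages; refcounts: pp0:2 pp1:2
Op 2: read(P1, v0) -> 48. No state change.
Op 3: fork(P1) -> P2. 2 ppages; refcounts: pp0:3 pp1:3
Op 4: write(P0, v0, 110). refcount(pp0)=3>1 -> COPY to pp2. 3 ppages; refcounts: pp0:2 pp1:3 pp2:1
Op 5: read(P0, v0) -> 110. No state change.
Op 6: read(P1, v1) -> 30. No state change.
Op 7: write(P0, v0, 154). refcount(pp2)=1 -> write in place. 3 ppages; refcounts: pp0:2 pp1:3 pp2:1
Op 8: read(P2, v0) -> 48. No state change.
P0: v1 -> pp1 = 30
P1: v1 -> pp1 = 30
P2: v1 -> pp1 = 30

Answer: 30 30 30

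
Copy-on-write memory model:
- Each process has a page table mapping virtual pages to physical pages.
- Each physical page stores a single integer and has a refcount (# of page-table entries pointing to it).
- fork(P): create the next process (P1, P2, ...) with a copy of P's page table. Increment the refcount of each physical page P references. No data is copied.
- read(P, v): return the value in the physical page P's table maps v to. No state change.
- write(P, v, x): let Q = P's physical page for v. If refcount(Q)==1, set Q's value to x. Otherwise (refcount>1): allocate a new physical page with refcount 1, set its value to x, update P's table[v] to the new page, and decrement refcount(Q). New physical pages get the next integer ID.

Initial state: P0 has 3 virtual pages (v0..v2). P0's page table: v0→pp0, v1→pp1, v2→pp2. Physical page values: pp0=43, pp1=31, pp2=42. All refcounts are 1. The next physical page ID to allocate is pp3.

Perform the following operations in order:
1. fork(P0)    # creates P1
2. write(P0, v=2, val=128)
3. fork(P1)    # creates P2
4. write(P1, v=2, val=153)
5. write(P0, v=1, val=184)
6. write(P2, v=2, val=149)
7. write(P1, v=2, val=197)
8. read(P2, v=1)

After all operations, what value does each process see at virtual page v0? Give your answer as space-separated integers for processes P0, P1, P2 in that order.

Op 1: fork(P0) -> P1. 3 ppages; refcounts: pp0:2 pp1:2 pp2:2
Op 2: write(P0, v2, 128). refcount(pp2)=2>1 -> COPY to pp3. 4 ppages; refcounts: pp0:2 pp1:2 pp2:1 pp3:1
Op 3: fork(P1) -> P2. 4 ppages; refcounts: pp0:3 pp1:3 pp2:2 pp3:1
Op 4: write(P1, v2, 153). refcount(pp2)=2>1 -> COPY to pp4. 5 ppages; refcounts: pp0:3 pp1:3 pp2:1 pp3:1 pp4:1
Op 5: write(P0, v1, 184). refcount(pp1)=3>1 -> COPY to pp5. 6 ppages; refcounts: pp0:3 pp1:2 pp2:1 pp3:1 pp4:1 pp5:1
Op 6: write(P2, v2, 149). refcount(pp2)=1 -> write in place. 6 ppages; refcounts: pp0:3 pp1:2 pp2:1 pp3:1 pp4:1 pp5:1
Op 7: write(P1, v2, 197). refcount(pp4)=1 -> write in place. 6 ppages; refcounts: pp0:3 pp1:2 pp2:1 pp3:1 pp4:1 pp5:1
Op 8: read(P2, v1) -> 31. No state change.
P0: v0 -> pp0 = 43
P1: v0 -> pp0 = 43
P2: v0 -> pp0 = 43

Answer: 43 43 43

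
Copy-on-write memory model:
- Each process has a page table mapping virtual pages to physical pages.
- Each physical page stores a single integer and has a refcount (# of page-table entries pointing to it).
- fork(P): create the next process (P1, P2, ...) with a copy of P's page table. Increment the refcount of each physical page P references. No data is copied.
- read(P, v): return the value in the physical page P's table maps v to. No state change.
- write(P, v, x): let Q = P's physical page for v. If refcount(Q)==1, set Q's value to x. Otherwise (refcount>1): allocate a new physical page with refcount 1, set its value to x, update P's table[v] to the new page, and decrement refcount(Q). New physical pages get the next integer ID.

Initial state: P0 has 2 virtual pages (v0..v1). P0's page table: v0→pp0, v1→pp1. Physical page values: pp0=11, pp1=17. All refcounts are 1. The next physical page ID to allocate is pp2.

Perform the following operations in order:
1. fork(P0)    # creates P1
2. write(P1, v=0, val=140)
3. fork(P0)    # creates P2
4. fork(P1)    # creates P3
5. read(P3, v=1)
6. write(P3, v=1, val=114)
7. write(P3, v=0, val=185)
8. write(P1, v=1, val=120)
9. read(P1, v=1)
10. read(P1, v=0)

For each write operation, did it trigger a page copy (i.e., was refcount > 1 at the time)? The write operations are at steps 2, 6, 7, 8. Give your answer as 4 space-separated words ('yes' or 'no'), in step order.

Op 1: fork(P0) -> P1. 2 ppages; refcounts: pp0:2 pp1:2
Op 2: write(P1, v0, 140). refcount(pp0)=2>1 -> COPY to pp2. 3 ppages; refcounts: pp0:1 pp1:2 pp2:1
Op 3: fork(P0) -> P2. 3 ppages; refcounts: pp0:2 pp1:3 pp2:1
Op 4: fork(P1) -> P3. 3 ppages; refcounts: pp0:2 pp1:4 pp2:2
Op 5: read(P3, v1) -> 17. No state change.
Op 6: write(P3, v1, 114). refcount(pp1)=4>1 -> COPY to pp3. 4 ppages; refcounts: pp0:2 pp1:3 pp2:2 pp3:1
Op 7: write(P3, v0, 185). refcount(pp2)=2>1 -> COPY to pp4. 5 ppages; refcounts: pp0:2 pp1:3 pp2:1 pp3:1 pp4:1
Op 8: write(P1, v1, 120). refcount(pp1)=3>1 -> COPY to pp5. 6 ppages; refcounts: pp0:2 pp1:2 pp2:1 pp3:1 pp4:1 pp5:1
Op 9: read(P1, v1) -> 120. No state change.
Op 10: read(P1, v0) -> 140. No state change.

yes yes yes yes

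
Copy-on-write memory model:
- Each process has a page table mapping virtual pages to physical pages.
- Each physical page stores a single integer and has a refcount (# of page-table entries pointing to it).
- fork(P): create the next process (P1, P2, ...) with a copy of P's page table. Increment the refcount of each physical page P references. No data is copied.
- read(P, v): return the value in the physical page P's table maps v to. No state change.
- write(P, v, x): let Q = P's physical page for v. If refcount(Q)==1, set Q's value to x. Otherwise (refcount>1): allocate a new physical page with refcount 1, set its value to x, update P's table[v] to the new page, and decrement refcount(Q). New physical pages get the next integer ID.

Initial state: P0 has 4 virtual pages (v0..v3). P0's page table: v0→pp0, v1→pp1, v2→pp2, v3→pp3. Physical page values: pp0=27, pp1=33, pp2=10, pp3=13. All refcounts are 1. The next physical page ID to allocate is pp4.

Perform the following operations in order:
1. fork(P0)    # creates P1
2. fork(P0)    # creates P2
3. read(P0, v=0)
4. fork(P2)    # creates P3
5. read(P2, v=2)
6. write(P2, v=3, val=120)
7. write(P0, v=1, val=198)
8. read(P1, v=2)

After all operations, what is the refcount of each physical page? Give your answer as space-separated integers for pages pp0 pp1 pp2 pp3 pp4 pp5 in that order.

Answer: 4 3 4 3 1 1

Derivation:
Op 1: fork(P0) -> P1. 4 ppages; refcounts: pp0:2 pp1:2 pp2:2 pp3:2
Op 2: fork(P0) -> P2. 4 ppages; refcounts: pp0:3 pp1:3 pp2:3 pp3:3
Op 3: read(P0, v0) -> 27. No state change.
Op 4: fork(P2) -> P3. 4 ppages; refcounts: pp0:4 pp1:4 pp2:4 pp3:4
Op 5: read(P2, v2) -> 10. No state change.
Op 6: write(P2, v3, 120). refcount(pp3)=4>1 -> COPY to pp4. 5 ppages; refcounts: pp0:4 pp1:4 pp2:4 pp3:3 pp4:1
Op 7: write(P0, v1, 198). refcount(pp1)=4>1 -> COPY to pp5. 6 ppages; refcounts: pp0:4 pp1:3 pp2:4 pp3:3 pp4:1 pp5:1
Op 8: read(P1, v2) -> 10. No state change.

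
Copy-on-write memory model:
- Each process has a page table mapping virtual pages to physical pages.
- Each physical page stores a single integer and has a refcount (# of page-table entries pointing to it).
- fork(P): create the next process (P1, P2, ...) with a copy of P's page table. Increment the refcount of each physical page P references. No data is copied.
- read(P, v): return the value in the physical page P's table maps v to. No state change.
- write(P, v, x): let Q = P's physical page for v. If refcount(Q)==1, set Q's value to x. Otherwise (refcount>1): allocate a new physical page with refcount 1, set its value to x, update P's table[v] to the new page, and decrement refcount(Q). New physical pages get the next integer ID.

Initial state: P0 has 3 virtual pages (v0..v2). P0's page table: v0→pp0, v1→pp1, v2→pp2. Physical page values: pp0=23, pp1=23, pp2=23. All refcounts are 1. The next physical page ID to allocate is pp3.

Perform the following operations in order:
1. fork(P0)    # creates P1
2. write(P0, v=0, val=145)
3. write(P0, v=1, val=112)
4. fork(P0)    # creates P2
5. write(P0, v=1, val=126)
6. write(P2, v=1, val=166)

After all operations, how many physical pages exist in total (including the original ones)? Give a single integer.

Op 1: fork(P0) -> P1. 3 ppages; refcounts: pp0:2 pp1:2 pp2:2
Op 2: write(P0, v0, 145). refcount(pp0)=2>1 -> COPY to pp3. 4 ppages; refcounts: pp0:1 pp1:2 pp2:2 pp3:1
Op 3: write(P0, v1, 112). refcount(pp1)=2>1 -> COPY to pp4. 5 ppages; refcounts: pp0:1 pp1:1 pp2:2 pp3:1 pp4:1
Op 4: fork(P0) -> P2. 5 ppages; refcounts: pp0:1 pp1:1 pp2:3 pp3:2 pp4:2
Op 5: write(P0, v1, 126). refcount(pp4)=2>1 -> COPY to pp5. 6 ppages; refcounts: pp0:1 pp1:1 pp2:3 pp3:2 pp4:1 pp5:1
Op 6: write(P2, v1, 166). refcount(pp4)=1 -> write in place. 6 ppages; refcounts: pp0:1 pp1:1 pp2:3 pp3:2 pp4:1 pp5:1

Answer: 6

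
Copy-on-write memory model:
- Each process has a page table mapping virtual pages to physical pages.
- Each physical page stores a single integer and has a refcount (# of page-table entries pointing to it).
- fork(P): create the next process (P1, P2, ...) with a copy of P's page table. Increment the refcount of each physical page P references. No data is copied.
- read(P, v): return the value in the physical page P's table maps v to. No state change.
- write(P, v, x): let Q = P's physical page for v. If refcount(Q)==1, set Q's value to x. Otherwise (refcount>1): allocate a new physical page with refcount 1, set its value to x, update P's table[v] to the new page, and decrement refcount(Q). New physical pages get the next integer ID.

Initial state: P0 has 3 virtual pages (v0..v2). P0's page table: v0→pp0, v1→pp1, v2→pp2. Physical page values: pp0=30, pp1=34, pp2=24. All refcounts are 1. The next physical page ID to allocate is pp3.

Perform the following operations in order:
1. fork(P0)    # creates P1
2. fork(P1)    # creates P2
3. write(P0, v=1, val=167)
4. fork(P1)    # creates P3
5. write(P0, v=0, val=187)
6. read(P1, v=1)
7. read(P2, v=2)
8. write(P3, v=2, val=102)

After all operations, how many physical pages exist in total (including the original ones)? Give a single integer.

Answer: 6

Derivation:
Op 1: fork(P0) -> P1. 3 ppages; refcounts: pp0:2 pp1:2 pp2:2
Op 2: fork(P1) -> P2. 3 ppages; refcounts: pp0:3 pp1:3 pp2:3
Op 3: write(P0, v1, 167). refcount(pp1)=3>1 -> COPY to pp3. 4 ppages; refcounts: pp0:3 pp1:2 pp2:3 pp3:1
Op 4: fork(P1) -> P3. 4 ppages; refcounts: pp0:4 pp1:3 pp2:4 pp3:1
Op 5: write(P0, v0, 187). refcount(pp0)=4>1 -> COPY to pp4. 5 ppages; refcounts: pp0:3 pp1:3 pp2:4 pp3:1 pp4:1
Op 6: read(P1, v1) -> 34. No state change.
Op 7: read(P2, v2) -> 24. No state change.
Op 8: write(P3, v2, 102). refcount(pp2)=4>1 -> COPY to pp5. 6 ppages; refcounts: pp0:3 pp1:3 pp2:3 pp3:1 pp4:1 pp5:1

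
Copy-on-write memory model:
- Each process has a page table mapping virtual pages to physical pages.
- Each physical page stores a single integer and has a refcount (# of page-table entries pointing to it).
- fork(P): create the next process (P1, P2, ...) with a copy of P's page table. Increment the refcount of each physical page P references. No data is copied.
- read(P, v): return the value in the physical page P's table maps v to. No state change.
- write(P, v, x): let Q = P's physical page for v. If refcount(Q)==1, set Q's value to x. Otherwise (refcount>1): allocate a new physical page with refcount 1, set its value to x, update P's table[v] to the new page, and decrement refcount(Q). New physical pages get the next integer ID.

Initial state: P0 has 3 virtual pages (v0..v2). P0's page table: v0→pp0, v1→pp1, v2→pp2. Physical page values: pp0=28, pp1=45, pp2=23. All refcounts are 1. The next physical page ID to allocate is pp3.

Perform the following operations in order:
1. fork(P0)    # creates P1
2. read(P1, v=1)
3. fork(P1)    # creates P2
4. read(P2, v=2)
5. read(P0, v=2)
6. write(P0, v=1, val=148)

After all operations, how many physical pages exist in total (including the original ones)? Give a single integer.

Op 1: fork(P0) -> P1. 3 ppages; refcounts: pp0:2 pp1:2 pp2:2
Op 2: read(P1, v1) -> 45. No state change.
Op 3: fork(P1) -> P2. 3 ppages; refcounts: pp0:3 pp1:3 pp2:3
Op 4: read(P2, v2) -> 23. No state change.
Op 5: read(P0, v2) -> 23. No state change.
Op 6: write(P0, v1, 148). refcount(pp1)=3>1 -> COPY to pp3. 4 ppages; refcounts: pp0:3 pp1:2 pp2:3 pp3:1

Answer: 4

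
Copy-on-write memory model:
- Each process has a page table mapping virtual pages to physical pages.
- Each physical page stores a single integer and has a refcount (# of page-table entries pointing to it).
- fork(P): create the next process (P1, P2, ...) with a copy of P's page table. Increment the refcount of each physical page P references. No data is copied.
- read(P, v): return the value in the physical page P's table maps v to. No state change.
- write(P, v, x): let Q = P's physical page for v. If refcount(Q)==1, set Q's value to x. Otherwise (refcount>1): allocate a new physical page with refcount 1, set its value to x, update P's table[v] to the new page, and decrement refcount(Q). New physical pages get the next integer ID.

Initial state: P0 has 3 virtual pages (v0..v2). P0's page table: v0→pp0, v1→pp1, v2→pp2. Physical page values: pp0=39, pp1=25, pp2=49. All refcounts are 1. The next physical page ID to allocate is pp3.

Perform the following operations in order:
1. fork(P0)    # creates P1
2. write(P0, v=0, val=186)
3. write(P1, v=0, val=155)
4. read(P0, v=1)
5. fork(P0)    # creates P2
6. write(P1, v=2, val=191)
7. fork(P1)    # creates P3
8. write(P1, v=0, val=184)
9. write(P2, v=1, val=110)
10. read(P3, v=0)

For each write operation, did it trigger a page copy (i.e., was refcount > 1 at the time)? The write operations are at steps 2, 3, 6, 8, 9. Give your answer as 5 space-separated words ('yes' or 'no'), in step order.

Op 1: fork(P0) -> P1. 3 ppages; refcounts: pp0:2 pp1:2 pp2:2
Op 2: write(P0, v0, 186). refcount(pp0)=2>1 -> COPY to pp3. 4 ppages; refcounts: pp0:1 pp1:2 pp2:2 pp3:1
Op 3: write(P1, v0, 155). refcount(pp0)=1 -> write in place. 4 ppages; refcounts: pp0:1 pp1:2 pp2:2 pp3:1
Op 4: read(P0, v1) -> 25. No state change.
Op 5: fork(P0) -> P2. 4 ppages; refcounts: pp0:1 pp1:3 pp2:3 pp3:2
Op 6: write(P1, v2, 191). refcount(pp2)=3>1 -> COPY to pp4. 5 ppages; refcounts: pp0:1 pp1:3 pp2:2 pp3:2 pp4:1
Op 7: fork(P1) -> P3. 5 ppages; refcounts: pp0:2 pp1:4 pp2:2 pp3:2 pp4:2
Op 8: write(P1, v0, 184). refcount(pp0)=2>1 -> COPY to pp5. 6 ppages; refcounts: pp0:1 pp1:4 pp2:2 pp3:2 pp4:2 pp5:1
Op 9: write(P2, v1, 110). refcount(pp1)=4>1 -> COPY to pp6. 7 ppages; refcounts: pp0:1 pp1:3 pp2:2 pp3:2 pp4:2 pp5:1 pp6:1
Op 10: read(P3, v0) -> 155. No state change.

yes no yes yes yes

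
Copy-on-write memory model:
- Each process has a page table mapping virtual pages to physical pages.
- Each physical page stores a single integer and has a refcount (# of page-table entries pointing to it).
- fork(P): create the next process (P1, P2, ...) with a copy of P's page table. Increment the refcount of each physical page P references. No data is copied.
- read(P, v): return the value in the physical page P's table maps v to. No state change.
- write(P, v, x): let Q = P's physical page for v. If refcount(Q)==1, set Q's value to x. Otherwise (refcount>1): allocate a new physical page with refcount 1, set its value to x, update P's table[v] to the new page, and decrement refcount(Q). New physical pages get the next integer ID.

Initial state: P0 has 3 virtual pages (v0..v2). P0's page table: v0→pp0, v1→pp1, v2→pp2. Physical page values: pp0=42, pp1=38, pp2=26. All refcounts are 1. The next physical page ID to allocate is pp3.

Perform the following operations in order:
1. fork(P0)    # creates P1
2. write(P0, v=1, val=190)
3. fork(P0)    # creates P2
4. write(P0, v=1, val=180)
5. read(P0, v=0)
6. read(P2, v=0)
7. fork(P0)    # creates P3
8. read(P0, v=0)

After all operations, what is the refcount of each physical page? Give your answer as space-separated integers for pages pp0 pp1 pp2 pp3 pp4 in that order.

Answer: 4 1 4 1 2

Derivation:
Op 1: fork(P0) -> P1. 3 ppages; refcounts: pp0:2 pp1:2 pp2:2
Op 2: write(P0, v1, 190). refcount(pp1)=2>1 -> COPY to pp3. 4 ppages; refcounts: pp0:2 pp1:1 pp2:2 pp3:1
Op 3: fork(P0) -> P2. 4 ppages; refcounts: pp0:3 pp1:1 pp2:3 pp3:2
Op 4: write(P0, v1, 180). refcount(pp3)=2>1 -> COPY to pp4. 5 ppages; refcounts: pp0:3 pp1:1 pp2:3 pp3:1 pp4:1
Op 5: read(P0, v0) -> 42. No state change.
Op 6: read(P2, v0) -> 42. No state change.
Op 7: fork(P0) -> P3. 5 ppages; refcounts: pp0:4 pp1:1 pp2:4 pp3:1 pp4:2
Op 8: read(P0, v0) -> 42. No state change.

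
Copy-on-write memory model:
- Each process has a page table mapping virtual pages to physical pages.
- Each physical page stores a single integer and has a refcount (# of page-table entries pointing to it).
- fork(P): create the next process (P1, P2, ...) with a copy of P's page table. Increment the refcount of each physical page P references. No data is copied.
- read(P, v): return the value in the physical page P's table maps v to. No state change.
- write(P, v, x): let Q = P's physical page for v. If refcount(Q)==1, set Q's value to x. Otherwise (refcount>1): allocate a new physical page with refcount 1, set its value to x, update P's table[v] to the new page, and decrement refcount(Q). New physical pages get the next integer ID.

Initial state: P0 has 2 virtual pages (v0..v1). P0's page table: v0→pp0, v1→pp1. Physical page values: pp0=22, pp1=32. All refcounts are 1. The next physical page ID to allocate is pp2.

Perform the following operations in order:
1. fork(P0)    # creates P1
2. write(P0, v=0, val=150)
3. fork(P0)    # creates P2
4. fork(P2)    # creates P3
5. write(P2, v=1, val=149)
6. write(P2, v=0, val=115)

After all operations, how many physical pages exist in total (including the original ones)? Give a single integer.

Op 1: fork(P0) -> P1. 2 ppages; refcounts: pp0:2 pp1:2
Op 2: write(P0, v0, 150). refcount(pp0)=2>1 -> COPY to pp2. 3 ppages; refcounts: pp0:1 pp1:2 pp2:1
Op 3: fork(P0) -> P2. 3 ppages; refcounts: pp0:1 pp1:3 pp2:2
Op 4: fork(P2) -> P3. 3 ppages; refcounts: pp0:1 pp1:4 pp2:3
Op 5: write(P2, v1, 149). refcount(pp1)=4>1 -> COPY to pp3. 4 ppages; refcounts: pp0:1 pp1:3 pp2:3 pp3:1
Op 6: write(P2, v0, 115). refcount(pp2)=3>1 -> COPY to pp4. 5 ppages; refcounts: pp0:1 pp1:3 pp2:2 pp3:1 pp4:1

Answer: 5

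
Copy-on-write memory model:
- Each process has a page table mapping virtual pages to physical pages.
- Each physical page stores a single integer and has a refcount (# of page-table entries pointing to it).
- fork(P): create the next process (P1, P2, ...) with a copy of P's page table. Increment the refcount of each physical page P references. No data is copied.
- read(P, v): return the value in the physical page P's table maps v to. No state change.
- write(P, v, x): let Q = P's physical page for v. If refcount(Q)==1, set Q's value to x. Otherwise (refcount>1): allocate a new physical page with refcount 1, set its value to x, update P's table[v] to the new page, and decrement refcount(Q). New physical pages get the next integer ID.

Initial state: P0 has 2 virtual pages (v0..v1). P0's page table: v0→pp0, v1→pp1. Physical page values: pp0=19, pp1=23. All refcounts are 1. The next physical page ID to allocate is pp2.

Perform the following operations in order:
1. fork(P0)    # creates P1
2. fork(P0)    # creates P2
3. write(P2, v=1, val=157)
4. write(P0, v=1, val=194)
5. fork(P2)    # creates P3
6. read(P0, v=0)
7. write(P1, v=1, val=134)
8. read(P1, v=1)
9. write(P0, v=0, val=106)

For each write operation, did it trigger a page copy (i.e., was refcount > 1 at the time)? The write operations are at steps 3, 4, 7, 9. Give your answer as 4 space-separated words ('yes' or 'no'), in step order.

Op 1: fork(P0) -> P1. 2 ppages; refcounts: pp0:2 pp1:2
Op 2: fork(P0) -> P2. 2 ppages; refcounts: pp0:3 pp1:3
Op 3: write(P2, v1, 157). refcount(pp1)=3>1 -> COPY to pp2. 3 ppages; refcounts: pp0:3 pp1:2 pp2:1
Op 4: write(P0, v1, 194). refcount(pp1)=2>1 -> COPY to pp3. 4 ppages; refcounts: pp0:3 pp1:1 pp2:1 pp3:1
Op 5: fork(P2) -> P3. 4 ppages; refcounts: pp0:4 pp1:1 pp2:2 pp3:1
Op 6: read(P0, v0) -> 19. No state change.
Op 7: write(P1, v1, 134). refcount(pp1)=1 -> write in place. 4 ppages; refcounts: pp0:4 pp1:1 pp2:2 pp3:1
Op 8: read(P1, v1) -> 134. No state change.
Op 9: write(P0, v0, 106). refcount(pp0)=4>1 -> COPY to pp4. 5 ppages; refcounts: pp0:3 pp1:1 pp2:2 pp3:1 pp4:1

yes yes no yes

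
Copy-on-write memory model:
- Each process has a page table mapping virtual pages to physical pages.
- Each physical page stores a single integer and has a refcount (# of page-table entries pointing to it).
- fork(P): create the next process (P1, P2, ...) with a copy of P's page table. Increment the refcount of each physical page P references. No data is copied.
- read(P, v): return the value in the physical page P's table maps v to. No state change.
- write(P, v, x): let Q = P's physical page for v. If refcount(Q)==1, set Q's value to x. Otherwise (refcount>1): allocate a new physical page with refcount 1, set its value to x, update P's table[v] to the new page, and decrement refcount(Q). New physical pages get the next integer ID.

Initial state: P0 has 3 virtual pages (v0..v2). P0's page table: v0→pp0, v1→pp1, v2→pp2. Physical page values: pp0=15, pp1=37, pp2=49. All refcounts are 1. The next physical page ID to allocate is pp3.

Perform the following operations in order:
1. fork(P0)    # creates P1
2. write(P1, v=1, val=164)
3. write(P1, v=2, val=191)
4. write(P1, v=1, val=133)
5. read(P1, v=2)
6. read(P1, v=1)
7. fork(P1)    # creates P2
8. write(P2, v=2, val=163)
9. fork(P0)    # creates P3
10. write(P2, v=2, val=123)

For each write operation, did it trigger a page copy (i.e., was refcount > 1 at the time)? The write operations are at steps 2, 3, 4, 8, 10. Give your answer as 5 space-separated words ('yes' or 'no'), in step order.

Op 1: fork(P0) -> P1. 3 ppages; refcounts: pp0:2 pp1:2 pp2:2
Op 2: write(P1, v1, 164). refcount(pp1)=2>1 -> COPY to pp3. 4 ppages; refcounts: pp0:2 pp1:1 pp2:2 pp3:1
Op 3: write(P1, v2, 191). refcount(pp2)=2>1 -> COPY to pp4. 5 ppages; refcounts: pp0:2 pp1:1 pp2:1 pp3:1 pp4:1
Op 4: write(P1, v1, 133). refcount(pp3)=1 -> write in place. 5 ppages; refcounts: pp0:2 pp1:1 pp2:1 pp3:1 pp4:1
Op 5: read(P1, v2) -> 191. No state change.
Op 6: read(P1, v1) -> 133. No state change.
Op 7: fork(P1) -> P2. 5 ppages; refcounts: pp0:3 pp1:1 pp2:1 pp3:2 pp4:2
Op 8: write(P2, v2, 163). refcount(pp4)=2>1 -> COPY to pp5. 6 ppages; refcounts: pp0:3 pp1:1 pp2:1 pp3:2 pp4:1 pp5:1
Op 9: fork(P0) -> P3. 6 ppages; refcounts: pp0:4 pp1:2 pp2:2 pp3:2 pp4:1 pp5:1
Op 10: write(P2, v2, 123). refcount(pp5)=1 -> write in place. 6 ppages; refcounts: pp0:4 pp1:2 pp2:2 pp3:2 pp4:1 pp5:1

yes yes no yes no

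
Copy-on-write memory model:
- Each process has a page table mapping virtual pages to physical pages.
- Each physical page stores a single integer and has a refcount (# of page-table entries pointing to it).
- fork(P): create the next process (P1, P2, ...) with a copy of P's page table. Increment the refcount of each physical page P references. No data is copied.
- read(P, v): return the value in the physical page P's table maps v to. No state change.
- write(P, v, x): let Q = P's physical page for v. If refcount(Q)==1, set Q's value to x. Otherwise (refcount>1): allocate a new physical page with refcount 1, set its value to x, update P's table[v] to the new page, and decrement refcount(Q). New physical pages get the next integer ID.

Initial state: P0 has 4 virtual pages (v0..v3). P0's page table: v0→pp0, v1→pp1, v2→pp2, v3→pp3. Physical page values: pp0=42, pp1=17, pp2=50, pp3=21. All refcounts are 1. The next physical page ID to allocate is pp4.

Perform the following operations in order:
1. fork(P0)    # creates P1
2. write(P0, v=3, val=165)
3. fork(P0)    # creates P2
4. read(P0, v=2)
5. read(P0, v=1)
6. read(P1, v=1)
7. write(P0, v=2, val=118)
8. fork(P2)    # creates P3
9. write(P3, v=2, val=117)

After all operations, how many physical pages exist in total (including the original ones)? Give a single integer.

Op 1: fork(P0) -> P1. 4 ppages; refcounts: pp0:2 pp1:2 pp2:2 pp3:2
Op 2: write(P0, v3, 165). refcount(pp3)=2>1 -> COPY to pp4. 5 ppages; refcounts: pp0:2 pp1:2 pp2:2 pp3:1 pp4:1
Op 3: fork(P0) -> P2. 5 ppages; refcounts: pp0:3 pp1:3 pp2:3 pp3:1 pp4:2
Op 4: read(P0, v2) -> 50. No state change.
Op 5: read(P0, v1) -> 17. No state change.
Op 6: read(P1, v1) -> 17. No state change.
Op 7: write(P0, v2, 118). refcount(pp2)=3>1 -> COPY to pp5. 6 ppages; refcounts: pp0:3 pp1:3 pp2:2 pp3:1 pp4:2 pp5:1
Op 8: fork(P2) -> P3. 6 ppages; refcounts: pp0:4 pp1:4 pp2:3 pp3:1 pp4:3 pp5:1
Op 9: write(P3, v2, 117). refcount(pp2)=3>1 -> COPY to pp6. 7 ppages; refcounts: pp0:4 pp1:4 pp2:2 pp3:1 pp4:3 pp5:1 pp6:1

Answer: 7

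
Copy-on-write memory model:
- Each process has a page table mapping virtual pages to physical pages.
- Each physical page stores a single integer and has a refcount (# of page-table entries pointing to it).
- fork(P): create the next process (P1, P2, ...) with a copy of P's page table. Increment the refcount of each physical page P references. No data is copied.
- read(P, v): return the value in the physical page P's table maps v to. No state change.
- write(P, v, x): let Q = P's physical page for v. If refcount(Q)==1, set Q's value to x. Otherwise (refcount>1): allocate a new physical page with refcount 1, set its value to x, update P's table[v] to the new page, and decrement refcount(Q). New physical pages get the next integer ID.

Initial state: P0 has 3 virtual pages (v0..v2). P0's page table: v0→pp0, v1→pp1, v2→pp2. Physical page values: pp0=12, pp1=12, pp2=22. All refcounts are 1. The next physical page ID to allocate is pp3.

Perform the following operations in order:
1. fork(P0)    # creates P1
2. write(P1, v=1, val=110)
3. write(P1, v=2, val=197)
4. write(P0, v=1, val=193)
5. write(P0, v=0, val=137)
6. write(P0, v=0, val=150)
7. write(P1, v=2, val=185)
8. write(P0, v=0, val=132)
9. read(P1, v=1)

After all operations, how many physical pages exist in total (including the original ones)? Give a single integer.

Answer: 6

Derivation:
Op 1: fork(P0) -> P1. 3 ppages; refcounts: pp0:2 pp1:2 pp2:2
Op 2: write(P1, v1, 110). refcount(pp1)=2>1 -> COPY to pp3. 4 ppages; refcounts: pp0:2 pp1:1 pp2:2 pp3:1
Op 3: write(P1, v2, 197). refcount(pp2)=2>1 -> COPY to pp4. 5 ppages; refcounts: pp0:2 pp1:1 pp2:1 pp3:1 pp4:1
Op 4: write(P0, v1, 193). refcount(pp1)=1 -> write in place. 5 ppages; refcounts: pp0:2 pp1:1 pp2:1 pp3:1 pp4:1
Op 5: write(P0, v0, 137). refcount(pp0)=2>1 -> COPY to pp5. 6 ppages; refcounts: pp0:1 pp1:1 pp2:1 pp3:1 pp4:1 pp5:1
Op 6: write(P0, v0, 150). refcount(pp5)=1 -> write in place. 6 ppages; refcounts: pp0:1 pp1:1 pp2:1 pp3:1 pp4:1 pp5:1
Op 7: write(P1, v2, 185). refcount(pp4)=1 -> write in place. 6 ppages; refcounts: pp0:1 pp1:1 pp2:1 pp3:1 pp4:1 pp5:1
Op 8: write(P0, v0, 132). refcount(pp5)=1 -> write in place. 6 ppages; refcounts: pp0:1 pp1:1 pp2:1 pp3:1 pp4:1 pp5:1
Op 9: read(P1, v1) -> 110. No state change.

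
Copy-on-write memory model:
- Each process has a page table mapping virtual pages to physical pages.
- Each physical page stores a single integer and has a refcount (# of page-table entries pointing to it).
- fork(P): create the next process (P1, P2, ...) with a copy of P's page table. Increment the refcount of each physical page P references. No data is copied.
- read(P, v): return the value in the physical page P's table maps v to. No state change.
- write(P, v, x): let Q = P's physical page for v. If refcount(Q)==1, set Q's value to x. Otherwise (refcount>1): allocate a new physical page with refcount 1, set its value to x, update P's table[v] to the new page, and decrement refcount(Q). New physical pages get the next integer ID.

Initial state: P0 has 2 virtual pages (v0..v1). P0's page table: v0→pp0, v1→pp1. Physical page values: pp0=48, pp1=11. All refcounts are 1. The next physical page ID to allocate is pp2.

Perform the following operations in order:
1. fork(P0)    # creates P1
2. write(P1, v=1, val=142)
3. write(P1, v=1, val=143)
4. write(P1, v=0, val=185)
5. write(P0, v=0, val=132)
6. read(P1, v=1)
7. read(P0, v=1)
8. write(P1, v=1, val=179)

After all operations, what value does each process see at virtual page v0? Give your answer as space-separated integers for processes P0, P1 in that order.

Op 1: fork(P0) -> P1. 2 ppages; refcounts: pp0:2 pp1:2
Op 2: write(P1, v1, 142). refcount(pp1)=2>1 -> COPY to pp2. 3 ppages; refcounts: pp0:2 pp1:1 pp2:1
Op 3: write(P1, v1, 143). refcount(pp2)=1 -> write in place. 3 ppages; refcounts: pp0:2 pp1:1 pp2:1
Op 4: write(P1, v0, 185). refcount(pp0)=2>1 -> COPY to pp3. 4 ppages; refcounts: pp0:1 pp1:1 pp2:1 pp3:1
Op 5: write(P0, v0, 132). refcount(pp0)=1 -> write in place. 4 ppages; refcounts: pp0:1 pp1:1 pp2:1 pp3:1
Op 6: read(P1, v1) -> 143. No state change.
Op 7: read(P0, v1) -> 11. No state change.
Op 8: write(P1, v1, 179). refcount(pp2)=1 -> write in place. 4 ppages; refcounts: pp0:1 pp1:1 pp2:1 pp3:1
P0: v0 -> pp0 = 132
P1: v0 -> pp3 = 185

Answer: 132 185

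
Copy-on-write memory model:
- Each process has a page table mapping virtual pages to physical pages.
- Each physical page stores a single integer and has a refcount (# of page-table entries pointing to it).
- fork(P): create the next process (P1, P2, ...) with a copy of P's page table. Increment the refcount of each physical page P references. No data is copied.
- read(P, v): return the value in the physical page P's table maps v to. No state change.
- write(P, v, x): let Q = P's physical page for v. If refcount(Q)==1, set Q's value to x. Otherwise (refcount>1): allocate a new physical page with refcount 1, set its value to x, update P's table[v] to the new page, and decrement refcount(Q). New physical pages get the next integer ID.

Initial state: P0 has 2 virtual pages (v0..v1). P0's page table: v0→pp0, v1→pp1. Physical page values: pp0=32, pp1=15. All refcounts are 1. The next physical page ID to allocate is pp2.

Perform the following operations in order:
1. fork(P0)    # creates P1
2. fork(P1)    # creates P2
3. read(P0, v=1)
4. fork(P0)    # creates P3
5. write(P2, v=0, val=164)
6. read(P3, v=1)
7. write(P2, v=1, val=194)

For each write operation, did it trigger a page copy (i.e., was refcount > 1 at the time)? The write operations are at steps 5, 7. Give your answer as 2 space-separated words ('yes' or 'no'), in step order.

Op 1: fork(P0) -> P1. 2 ppages; refcounts: pp0:2 pp1:2
Op 2: fork(P1) -> P2. 2 ppages; refcounts: pp0:3 pp1:3
Op 3: read(P0, v1) -> 15. No state change.
Op 4: fork(P0) -> P3. 2 ppages; refcounts: pp0:4 pp1:4
Op 5: write(P2, v0, 164). refcount(pp0)=4>1 -> COPY to pp2. 3 ppages; refcounts: pp0:3 pp1:4 pp2:1
Op 6: read(P3, v1) -> 15. No state change.
Op 7: write(P2, v1, 194). refcount(pp1)=4>1 -> COPY to pp3. 4 ppages; refcounts: pp0:3 pp1:3 pp2:1 pp3:1

yes yes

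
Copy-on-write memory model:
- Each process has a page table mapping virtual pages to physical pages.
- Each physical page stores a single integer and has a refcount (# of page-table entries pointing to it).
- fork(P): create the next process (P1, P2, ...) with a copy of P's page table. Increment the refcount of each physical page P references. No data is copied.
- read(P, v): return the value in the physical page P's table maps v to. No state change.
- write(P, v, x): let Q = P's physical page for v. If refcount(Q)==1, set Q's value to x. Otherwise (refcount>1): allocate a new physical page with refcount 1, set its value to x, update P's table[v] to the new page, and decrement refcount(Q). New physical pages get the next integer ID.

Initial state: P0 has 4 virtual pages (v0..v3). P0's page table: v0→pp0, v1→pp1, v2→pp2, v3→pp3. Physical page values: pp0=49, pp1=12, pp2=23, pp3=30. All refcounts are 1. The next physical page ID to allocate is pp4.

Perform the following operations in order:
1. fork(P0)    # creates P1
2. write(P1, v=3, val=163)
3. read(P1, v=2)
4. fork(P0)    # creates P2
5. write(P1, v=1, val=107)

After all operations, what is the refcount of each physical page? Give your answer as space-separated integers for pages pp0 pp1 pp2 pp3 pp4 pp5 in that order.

Answer: 3 2 3 2 1 1

Derivation:
Op 1: fork(P0) -> P1. 4 ppages; refcounts: pp0:2 pp1:2 pp2:2 pp3:2
Op 2: write(P1, v3, 163). refcount(pp3)=2>1 -> COPY to pp4. 5 ppages; refcounts: pp0:2 pp1:2 pp2:2 pp3:1 pp4:1
Op 3: read(P1, v2) -> 23. No state change.
Op 4: fork(P0) -> P2. 5 ppages; refcounts: pp0:3 pp1:3 pp2:3 pp3:2 pp4:1
Op 5: write(P1, v1, 107). refcount(pp1)=3>1 -> COPY to pp5. 6 ppages; refcounts: pp0:3 pp1:2 pp2:3 pp3:2 pp4:1 pp5:1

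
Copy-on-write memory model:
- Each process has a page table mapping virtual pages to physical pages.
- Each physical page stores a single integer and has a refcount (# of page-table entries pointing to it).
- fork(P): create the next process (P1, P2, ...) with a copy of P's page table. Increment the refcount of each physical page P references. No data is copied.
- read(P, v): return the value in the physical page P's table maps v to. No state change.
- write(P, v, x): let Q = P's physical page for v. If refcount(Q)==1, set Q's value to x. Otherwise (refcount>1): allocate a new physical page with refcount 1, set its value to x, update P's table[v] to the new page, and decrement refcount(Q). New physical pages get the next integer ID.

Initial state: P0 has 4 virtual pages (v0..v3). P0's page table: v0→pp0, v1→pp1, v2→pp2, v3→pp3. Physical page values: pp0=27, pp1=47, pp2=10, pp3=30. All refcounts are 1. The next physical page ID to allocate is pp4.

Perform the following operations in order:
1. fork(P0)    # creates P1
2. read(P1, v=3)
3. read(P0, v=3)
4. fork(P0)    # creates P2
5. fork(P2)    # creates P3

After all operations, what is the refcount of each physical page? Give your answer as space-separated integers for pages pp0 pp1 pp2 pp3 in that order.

Op 1: fork(P0) -> P1. 4 ppages; refcounts: pp0:2 pp1:2 pp2:2 pp3:2
Op 2: read(P1, v3) -> 30. No state change.
Op 3: read(P0, v3) -> 30. No state change.
Op 4: fork(P0) -> P2. 4 ppages; refcounts: pp0:3 pp1:3 pp2:3 pp3:3
Op 5: fork(P2) -> P3. 4 ppages; refcounts: pp0:4 pp1:4 pp2:4 pp3:4

Answer: 4 4 4 4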